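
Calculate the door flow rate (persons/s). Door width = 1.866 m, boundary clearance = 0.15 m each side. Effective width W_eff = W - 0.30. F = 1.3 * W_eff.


W_eff = 1.866 - 0.30 = 1.566 m
F = 1.3 * 1.566 = 2.0358 persons/s

2.0358 persons/s


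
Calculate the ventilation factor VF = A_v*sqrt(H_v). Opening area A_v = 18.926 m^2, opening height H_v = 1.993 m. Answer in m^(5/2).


sqrt(H_v) = 1.4117
VF = 18.926 * 1.4117 = 26.719 m^(5/2)

26.719 m^(5/2)


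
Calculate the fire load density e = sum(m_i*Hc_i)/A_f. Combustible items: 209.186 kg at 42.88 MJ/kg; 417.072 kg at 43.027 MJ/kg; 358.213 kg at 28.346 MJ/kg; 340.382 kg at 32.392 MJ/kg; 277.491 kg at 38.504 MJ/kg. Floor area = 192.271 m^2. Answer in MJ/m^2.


Total energy = 209.186*42.88 + 417.072*43.027 + 358.213*28.346 + 340.382*32.392 + 277.491*38.504
= 8969.896 + 17945.36 + 10153.91 + 11025.65 + 10684.51
= 58779.33 MJ
e = 58779.33 / 192.271 = 305.71 MJ/m^2

305.71 MJ/m^2


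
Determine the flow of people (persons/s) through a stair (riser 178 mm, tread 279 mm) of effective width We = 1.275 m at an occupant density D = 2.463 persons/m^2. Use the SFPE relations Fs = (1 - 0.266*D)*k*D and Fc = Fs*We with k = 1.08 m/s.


1 - 0.266*D = 1 - 0.266*2.463 = 0.34484
Fs = 0.34484 * 1.08 * 2.463 = 0.91729 persons/(s*m)
Fc = 0.91729 * 1.275 = 1.1695 persons/s

1.1695 persons/s


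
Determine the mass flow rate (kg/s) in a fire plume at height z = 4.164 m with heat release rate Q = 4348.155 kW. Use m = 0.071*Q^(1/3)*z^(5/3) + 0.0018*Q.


Q^(1/3) = 16.322
z^(5/3) = 10.777
First term = 0.071 * 16.322 * 10.777 = 12.489
Second term = 0.0018 * 4348.155 = 7.8267
m = 20.316 kg/s

20.316 kg/s


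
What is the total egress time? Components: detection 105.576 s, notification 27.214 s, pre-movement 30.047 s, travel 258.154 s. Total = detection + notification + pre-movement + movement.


Total = 105.576 + 27.214 + 30.047 + 258.154 = 420.991 s

420.991 s


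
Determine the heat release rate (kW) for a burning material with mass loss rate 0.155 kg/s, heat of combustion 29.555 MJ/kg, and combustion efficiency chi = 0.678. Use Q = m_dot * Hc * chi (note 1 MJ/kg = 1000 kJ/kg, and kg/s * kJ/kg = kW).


Hc = 29.555 MJ/kg = 29.555 * 1000 kJ/kg = 29555 kJ/kg
Q = 0.155 kg/s * 29555 kJ/kg * 0.678 = 3105.9 kW

3105.9 kW


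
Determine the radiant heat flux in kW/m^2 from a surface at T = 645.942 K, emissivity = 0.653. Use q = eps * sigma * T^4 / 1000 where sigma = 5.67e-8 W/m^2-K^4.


T^4 = 1.7409e+11
q = 0.653 * 5.67e-8 * 1.7409e+11 / 1000 = 6.4457 kW/m^2

6.4457 kW/m^2


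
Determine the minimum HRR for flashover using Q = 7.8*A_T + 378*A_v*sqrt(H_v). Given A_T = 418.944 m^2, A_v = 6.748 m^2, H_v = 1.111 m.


7.8*A_T = 3267.8
sqrt(H_v) = 1.0540
378*A_v*sqrt(H_v) = 2688.6
Q = 3267.8 + 2688.6 = 5956.3 kW

5956.3 kW


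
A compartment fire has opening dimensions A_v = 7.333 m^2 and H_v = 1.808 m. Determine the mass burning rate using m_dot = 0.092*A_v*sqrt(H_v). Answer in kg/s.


sqrt(H_v) = 1.3446
m_dot = 0.092 * 7.333 * 1.3446 = 0.90713 kg/s

0.90713 kg/s


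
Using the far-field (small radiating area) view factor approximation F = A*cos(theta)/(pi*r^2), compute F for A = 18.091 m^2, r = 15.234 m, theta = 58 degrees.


cos(58 deg) = 0.52992
pi*r^2 = 729.08
F = 18.091 * 0.52992 / 729.08 = 0.013149

0.013149


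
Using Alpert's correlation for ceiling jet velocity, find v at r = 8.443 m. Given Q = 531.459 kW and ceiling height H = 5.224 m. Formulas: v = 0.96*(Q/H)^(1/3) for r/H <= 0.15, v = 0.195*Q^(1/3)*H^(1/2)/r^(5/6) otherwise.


r/H = 8.443 / 5.224 = 1.6162
r/H > 0.15, so v = 0.195*Q^(1/3)*H^(1/2)/r^(5/6)
Q^(1/3) = 8.1001
H^(1/2) = 2.2856
r^(5/6) = 5.9167
v = 0.195 * 8.1001 * 2.2856 / 5.9167 = 0.61016 m/s

0.61016 m/s


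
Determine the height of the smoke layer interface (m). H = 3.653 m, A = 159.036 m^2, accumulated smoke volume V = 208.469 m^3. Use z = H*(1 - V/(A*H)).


V/(A*H) = 0.35884
1 - 0.35884 = 0.64116
z = 3.653 * 0.64116 = 2.3422 m

2.3422 m


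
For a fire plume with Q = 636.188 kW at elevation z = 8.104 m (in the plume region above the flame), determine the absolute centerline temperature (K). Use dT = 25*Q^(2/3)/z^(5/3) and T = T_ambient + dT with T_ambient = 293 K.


Q^(2/3) = 73.970
z^(5/3) = 32.696
dT = 25 * 73.970 / 32.696 = 56.559 K
T = 293 + 56.559 = 349.56 K

349.56 K


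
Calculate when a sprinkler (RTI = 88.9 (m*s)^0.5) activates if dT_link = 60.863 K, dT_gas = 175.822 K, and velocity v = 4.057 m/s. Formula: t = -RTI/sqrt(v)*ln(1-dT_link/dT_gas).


dT_link/dT_gas = 0.34616
ln(1 - 0.34616) = -0.42490
t = -88.9 / sqrt(4.057) * -0.42490 = 18.754 s

18.754 s


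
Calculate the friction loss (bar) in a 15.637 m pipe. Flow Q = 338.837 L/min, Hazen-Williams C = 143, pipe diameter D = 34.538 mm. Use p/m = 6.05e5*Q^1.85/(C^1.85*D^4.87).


Q^1.85 = 47916
C^1.85 = 9713.4
D^4.87 = 3.1010e+07
p/m = 0.096241 bar/m
p_total = 0.096241 * 15.637 = 1.5049 bar

1.5049 bar


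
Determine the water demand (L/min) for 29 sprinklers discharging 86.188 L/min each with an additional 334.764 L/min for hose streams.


Sprinkler demand = 29 * 86.188 = 2499.452 L/min
Total = 2499.452 + 334.764 = 2834.216 L/min

2834.216 L/min


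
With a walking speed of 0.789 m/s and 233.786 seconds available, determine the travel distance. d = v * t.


d = 0.789 * 233.786 = 184.46 m

184.46 m


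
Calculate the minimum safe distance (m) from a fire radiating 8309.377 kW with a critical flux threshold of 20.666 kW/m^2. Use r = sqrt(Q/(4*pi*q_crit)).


4*pi*q_crit = 259.70
Q/(4*pi*q_crit) = 31.996
r = sqrt(31.996) = 5.6565 m

5.6565 m


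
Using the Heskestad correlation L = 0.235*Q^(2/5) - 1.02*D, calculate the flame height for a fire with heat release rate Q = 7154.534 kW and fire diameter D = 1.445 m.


Q^(2/5) = 34.820
0.235 * Q^(2/5) = 8.1828
1.02 * D = 1.4739
L = 6.7089 m

6.7089 m


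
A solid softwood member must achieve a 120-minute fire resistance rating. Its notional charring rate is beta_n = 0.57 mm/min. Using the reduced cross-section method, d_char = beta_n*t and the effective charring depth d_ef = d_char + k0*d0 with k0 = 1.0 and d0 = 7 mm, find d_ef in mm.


d_char = 0.57 * 120 = 68.4 mm
d_ef = 68.4 + 1.0*7 = 75.4 mm

75.4 mm


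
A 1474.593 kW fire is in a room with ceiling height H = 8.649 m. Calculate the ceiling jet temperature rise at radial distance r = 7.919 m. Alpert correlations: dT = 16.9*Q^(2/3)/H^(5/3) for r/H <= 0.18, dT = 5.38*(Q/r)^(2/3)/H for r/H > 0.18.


r/H = 7.919 / 8.649 = 0.91560
r/H > 0.18, so dT = 5.38*(Q/r)^(2/3)/H
Q/r = 186.21
(Q/r)^(2/3) = 32.609
dT = 5.38 * 32.609 / 8.649 = 20.284 K

20.284 K


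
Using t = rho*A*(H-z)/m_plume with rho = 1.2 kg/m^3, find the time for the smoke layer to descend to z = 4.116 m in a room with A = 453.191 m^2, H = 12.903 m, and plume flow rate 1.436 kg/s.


H - z = 8.787 m
t = 1.2 * 453.191 * 8.787 / 1.436 = 3327.7 s

3327.7 s


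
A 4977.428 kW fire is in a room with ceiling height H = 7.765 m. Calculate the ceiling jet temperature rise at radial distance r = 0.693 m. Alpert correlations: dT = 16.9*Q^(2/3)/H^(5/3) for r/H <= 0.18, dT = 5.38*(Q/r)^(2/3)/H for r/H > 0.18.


r/H = 0.693 / 7.765 = 0.089247
r/H <= 0.18, so dT = 16.9*Q^(2/3)/H^(5/3)
Q^(2/3) = 291.52
H^(5/3) = 30.449
dT = 16.9 * 291.52 / 30.449 = 161.80 K

161.80 K


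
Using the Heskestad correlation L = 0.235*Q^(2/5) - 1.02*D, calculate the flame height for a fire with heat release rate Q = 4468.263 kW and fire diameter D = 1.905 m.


Q^(2/5) = 28.844
0.235 * Q^(2/5) = 6.7783
1.02 * D = 1.9431
L = 4.8352 m

4.8352 m


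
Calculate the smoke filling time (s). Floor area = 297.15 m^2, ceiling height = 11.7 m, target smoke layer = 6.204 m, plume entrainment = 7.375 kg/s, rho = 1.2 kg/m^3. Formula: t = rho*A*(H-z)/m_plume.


H - z = 5.496 m
t = 1.2 * 297.15 * 5.496 / 7.375 = 265.73 s

265.73 s


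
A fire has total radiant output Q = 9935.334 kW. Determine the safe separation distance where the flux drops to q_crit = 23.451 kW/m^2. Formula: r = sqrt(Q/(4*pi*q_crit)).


4*pi*q_crit = 294.69
Q/(4*pi*q_crit) = 33.714
r = sqrt(33.714) = 5.8064 m

5.8064 m


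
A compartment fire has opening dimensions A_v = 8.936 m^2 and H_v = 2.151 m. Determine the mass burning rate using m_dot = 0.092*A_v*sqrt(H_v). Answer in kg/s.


sqrt(H_v) = 1.4666
m_dot = 0.092 * 8.936 * 1.4666 = 1.2057 kg/s

1.2057 kg/s


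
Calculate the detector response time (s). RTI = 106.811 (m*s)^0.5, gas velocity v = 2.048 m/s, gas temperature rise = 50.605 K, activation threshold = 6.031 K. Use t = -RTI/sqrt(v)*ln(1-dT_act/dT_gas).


dT_act/dT_gas = 0.11918
ln(1 - 0.11918) = -0.12690
t = -106.811 / sqrt(2.048) * -0.12690 = 9.4713 s

9.4713 s


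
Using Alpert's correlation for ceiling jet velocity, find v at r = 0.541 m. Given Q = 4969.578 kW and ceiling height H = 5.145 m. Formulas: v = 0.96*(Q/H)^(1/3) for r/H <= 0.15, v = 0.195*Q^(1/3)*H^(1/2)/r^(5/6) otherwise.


r/H = 0.541 / 5.145 = 0.10515
r/H <= 0.15, so v = 0.96*(Q/H)^(1/3)
Q/H = 965.90
(Q/H)^(1/3) = 9.8850
v = 0.96 * 9.8850 = 9.4896 m/s

9.4896 m/s


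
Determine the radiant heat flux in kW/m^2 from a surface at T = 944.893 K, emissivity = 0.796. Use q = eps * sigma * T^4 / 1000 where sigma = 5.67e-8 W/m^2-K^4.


T^4 = 7.9713e+11
q = 0.796 * 5.67e-8 * 7.9713e+11 / 1000 = 35.977 kW/m^2

35.977 kW/m^2


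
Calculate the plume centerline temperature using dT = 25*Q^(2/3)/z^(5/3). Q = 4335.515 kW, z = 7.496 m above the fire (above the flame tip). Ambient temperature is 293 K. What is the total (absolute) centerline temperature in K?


Q^(2/3) = 265.88
z^(5/3) = 28.711
dT = 25 * 265.88 / 28.711 = 231.52 K
T = 293 + 231.52 = 524.52 K

524.52 K


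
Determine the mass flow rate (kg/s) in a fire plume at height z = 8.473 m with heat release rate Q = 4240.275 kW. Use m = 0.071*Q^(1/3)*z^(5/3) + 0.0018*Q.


Q^(1/3) = 16.186
z^(5/3) = 35.215
First term = 0.071 * 16.186 * 35.215 = 40.469
Second term = 0.0018 * 4240.275 = 7.6325
m = 48.101 kg/s

48.101 kg/s


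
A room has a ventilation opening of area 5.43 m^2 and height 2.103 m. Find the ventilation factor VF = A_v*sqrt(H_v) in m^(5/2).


sqrt(H_v) = 1.4502
VF = 5.43 * 1.4502 = 7.8744 m^(5/2)

7.8744 m^(5/2)


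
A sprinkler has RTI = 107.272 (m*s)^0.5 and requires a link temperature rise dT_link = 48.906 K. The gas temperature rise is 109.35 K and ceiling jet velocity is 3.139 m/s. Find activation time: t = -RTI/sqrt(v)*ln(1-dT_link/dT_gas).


dT_link/dT_gas = 0.44724
ln(1 - 0.44724) = -0.59284
t = -107.272 / sqrt(3.139) * -0.59284 = 35.894 s

35.894 s


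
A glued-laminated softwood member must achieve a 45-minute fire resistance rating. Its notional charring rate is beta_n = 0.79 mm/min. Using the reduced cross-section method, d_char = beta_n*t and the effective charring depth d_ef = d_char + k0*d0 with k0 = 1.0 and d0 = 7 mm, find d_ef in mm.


d_char = 0.79 * 45 = 35.55 mm
d_ef = 35.55 + 1.0*7 = 42.55 mm

42.55 mm


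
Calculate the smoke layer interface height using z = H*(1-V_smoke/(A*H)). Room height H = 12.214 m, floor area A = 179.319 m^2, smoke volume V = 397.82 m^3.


V/(A*H) = 0.18164
1 - 0.18164 = 0.81836
z = 12.214 * 0.81836 = 9.9955 m

9.9955 m


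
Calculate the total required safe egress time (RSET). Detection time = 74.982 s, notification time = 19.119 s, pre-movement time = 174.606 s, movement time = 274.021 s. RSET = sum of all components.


Total = 74.982 + 19.119 + 174.606 + 274.021 = 542.728 s

542.728 s


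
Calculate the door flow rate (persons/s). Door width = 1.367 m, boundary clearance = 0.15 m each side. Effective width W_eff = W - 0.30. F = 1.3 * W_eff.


W_eff = 1.367 - 0.30 = 1.067 m
F = 1.3 * 1.067 = 1.3871 persons/s

1.3871 persons/s


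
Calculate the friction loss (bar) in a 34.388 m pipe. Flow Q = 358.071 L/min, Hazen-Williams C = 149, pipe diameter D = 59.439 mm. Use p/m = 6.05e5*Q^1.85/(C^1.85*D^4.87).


Q^1.85 = 53069
C^1.85 = 10481
D^4.87 = 4.3624e+08
p/m = 0.0070222 bar/m
p_total = 0.0070222 * 34.388 = 0.24148 bar

0.24148 bar


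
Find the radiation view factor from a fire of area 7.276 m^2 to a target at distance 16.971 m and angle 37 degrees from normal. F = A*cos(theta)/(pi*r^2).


cos(37 deg) = 0.79864
pi*r^2 = 904.83
F = 7.276 * 0.79864 / 904.83 = 0.0064221

0.0064221


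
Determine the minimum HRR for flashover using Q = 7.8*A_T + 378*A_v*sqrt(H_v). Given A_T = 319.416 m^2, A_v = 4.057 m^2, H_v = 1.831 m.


7.8*A_T = 2491.4
sqrt(H_v) = 1.3531
378*A_v*sqrt(H_v) = 2075.1
Q = 2491.4 + 2075.1 = 4566.6 kW

4566.6 kW


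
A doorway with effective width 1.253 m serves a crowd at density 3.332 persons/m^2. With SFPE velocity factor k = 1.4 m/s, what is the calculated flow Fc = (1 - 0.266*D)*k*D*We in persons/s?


1 - 0.266*D = 1 - 0.266*3.332 = 0.11369
Fs = 0.11369 * 1.4 * 3.332 = 0.53033 persons/(s*m)
Fc = 0.53033 * 1.253 = 0.66451 persons/s

0.66451 persons/s


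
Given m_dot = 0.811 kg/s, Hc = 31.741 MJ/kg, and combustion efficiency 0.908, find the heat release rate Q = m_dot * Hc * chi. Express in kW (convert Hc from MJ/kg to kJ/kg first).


Hc = 31.741 MJ/kg = 31.741 * 1000 kJ/kg = 31741 kJ/kg
Q = 0.811 kg/s * 31741 kJ/kg * 0.908 = 23374 kW

23374 kW


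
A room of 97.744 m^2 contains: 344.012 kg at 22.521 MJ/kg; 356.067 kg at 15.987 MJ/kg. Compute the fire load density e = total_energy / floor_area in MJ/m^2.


Total energy = 344.012*22.521 + 356.067*15.987
= 7747.494 + 5692.443
= 13439.94 MJ
e = 13439.94 / 97.744 = 137.50 MJ/m^2

137.50 MJ/m^2


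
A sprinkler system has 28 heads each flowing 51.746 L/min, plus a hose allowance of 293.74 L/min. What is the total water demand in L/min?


Sprinkler demand = 28 * 51.746 = 1448.888 L/min
Total = 1448.888 + 293.74 = 1742.628 L/min

1742.628 L/min


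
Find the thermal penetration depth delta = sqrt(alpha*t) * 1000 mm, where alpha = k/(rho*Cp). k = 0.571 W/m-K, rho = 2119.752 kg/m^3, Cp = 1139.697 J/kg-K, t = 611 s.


alpha = 0.571 / (2119.752 * 1139.697) = 2.3635e-07 m^2/s
alpha * t = 0.00014441
delta = sqrt(0.00014441) * 1000 = 12.017 mm

12.017 mm


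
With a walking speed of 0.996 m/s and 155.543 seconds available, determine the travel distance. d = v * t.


d = 0.996 * 155.543 = 154.92 m

154.92 m


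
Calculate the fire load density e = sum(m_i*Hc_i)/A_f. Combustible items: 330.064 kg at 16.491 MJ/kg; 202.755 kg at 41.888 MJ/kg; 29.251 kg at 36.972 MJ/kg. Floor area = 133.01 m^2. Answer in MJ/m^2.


Total energy = 330.064*16.491 + 202.755*41.888 + 29.251*36.972
= 5443.085 + 8493.001 + 1081.468
= 15017.55 MJ
e = 15017.55 / 133.01 = 112.91 MJ/m^2

112.91 MJ/m^2


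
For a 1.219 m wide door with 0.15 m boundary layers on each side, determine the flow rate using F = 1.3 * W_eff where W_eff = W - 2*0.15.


W_eff = 1.219 - 0.30 = 0.919 m
F = 1.3 * 0.919 = 1.1947 persons/s

1.1947 persons/s


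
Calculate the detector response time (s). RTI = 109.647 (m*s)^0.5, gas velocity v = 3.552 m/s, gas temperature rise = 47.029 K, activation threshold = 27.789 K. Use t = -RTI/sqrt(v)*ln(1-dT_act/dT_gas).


dT_act/dT_gas = 0.59089
ln(1 - 0.59089) = -0.89377
t = -109.647 / sqrt(3.552) * -0.89377 = 51.998 s

51.998 s


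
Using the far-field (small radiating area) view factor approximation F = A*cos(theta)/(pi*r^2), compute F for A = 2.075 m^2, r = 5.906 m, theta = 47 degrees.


cos(47 deg) = 0.68200
pi*r^2 = 109.58
F = 2.075 * 0.68200 / 109.58 = 0.012914

0.012914


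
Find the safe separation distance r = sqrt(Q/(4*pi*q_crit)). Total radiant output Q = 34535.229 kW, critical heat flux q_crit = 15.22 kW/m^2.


4*pi*q_crit = 191.26
Q/(4*pi*q_crit) = 180.57
r = sqrt(180.57) = 13.438 m

13.438 m


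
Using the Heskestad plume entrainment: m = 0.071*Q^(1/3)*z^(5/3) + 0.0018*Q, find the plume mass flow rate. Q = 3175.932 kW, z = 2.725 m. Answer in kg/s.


Q^(1/3) = 14.699
z^(5/3) = 5.3163
First term = 0.071 * 14.699 * 5.3163 = 5.5483
Second term = 0.0018 * 3175.932 = 5.7167
m = 11.265 kg/s

11.265 kg/s


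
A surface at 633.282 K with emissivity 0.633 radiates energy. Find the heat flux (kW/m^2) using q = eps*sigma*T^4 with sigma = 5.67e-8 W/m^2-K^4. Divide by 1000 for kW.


T^4 = 1.6084e+11
q = 0.633 * 5.67e-8 * 1.6084e+11 / 1000 = 5.7727 kW/m^2

5.7727 kW/m^2


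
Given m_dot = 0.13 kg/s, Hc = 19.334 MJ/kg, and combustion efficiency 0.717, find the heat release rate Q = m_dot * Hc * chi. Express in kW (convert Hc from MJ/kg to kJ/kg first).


Hc = 19.334 MJ/kg = 19.334 * 1000 kJ/kg = 19334 kJ/kg
Q = 0.13 kg/s * 19334 kJ/kg * 0.717 = 1802.1 kW

1802.1 kW


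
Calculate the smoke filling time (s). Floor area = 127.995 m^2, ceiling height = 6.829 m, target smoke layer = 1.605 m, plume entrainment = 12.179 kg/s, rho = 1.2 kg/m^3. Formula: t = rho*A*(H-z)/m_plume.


H - z = 5.224 m
t = 1.2 * 127.995 * 5.224 / 12.179 = 65.882 s

65.882 s


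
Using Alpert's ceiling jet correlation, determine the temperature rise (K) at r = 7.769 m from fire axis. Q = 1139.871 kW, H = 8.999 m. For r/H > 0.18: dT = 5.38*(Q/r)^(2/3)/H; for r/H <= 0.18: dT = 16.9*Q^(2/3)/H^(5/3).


r/H = 7.769 / 8.999 = 0.86332
r/H > 0.18, so dT = 5.38*(Q/r)^(2/3)/H
Q/r = 146.72
(Q/r)^(2/3) = 27.818
dT = 5.38 * 27.818 / 8.999 = 16.631 K

16.631 K


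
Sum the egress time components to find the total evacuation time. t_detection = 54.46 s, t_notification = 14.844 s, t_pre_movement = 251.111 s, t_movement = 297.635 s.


Total = 54.46 + 14.844 + 251.111 + 297.635 = 618.05 s

618.05 s


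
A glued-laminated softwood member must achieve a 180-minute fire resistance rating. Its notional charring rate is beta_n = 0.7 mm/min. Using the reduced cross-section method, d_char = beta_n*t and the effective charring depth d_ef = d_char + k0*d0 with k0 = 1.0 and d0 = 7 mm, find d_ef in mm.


d_char = 0.7 * 180 = 126 mm
d_ef = 126 + 1.0*7 = 133 mm

133 mm


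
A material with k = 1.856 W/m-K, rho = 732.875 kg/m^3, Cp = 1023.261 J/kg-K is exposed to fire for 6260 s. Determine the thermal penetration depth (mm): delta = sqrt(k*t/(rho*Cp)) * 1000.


alpha = 1.856 / (732.875 * 1023.261) = 2.4749e-06 m^2/s
alpha * t = 0.015493
delta = sqrt(0.015493) * 1000 = 124.47 mm

124.47 mm


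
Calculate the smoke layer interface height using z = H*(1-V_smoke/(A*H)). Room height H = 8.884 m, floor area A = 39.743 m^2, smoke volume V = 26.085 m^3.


V/(A*H) = 0.073879
1 - 0.073879 = 0.92612
z = 8.884 * 0.92612 = 8.2277 m

8.2277 m


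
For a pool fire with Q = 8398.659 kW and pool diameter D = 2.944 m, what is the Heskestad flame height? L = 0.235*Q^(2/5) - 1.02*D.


Q^(2/5) = 37.126
0.235 * Q^(2/5) = 8.7247
1.02 * D = 3.0029
L = 5.7218 m

5.7218 m


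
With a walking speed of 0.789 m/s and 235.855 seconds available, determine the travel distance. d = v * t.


d = 0.789 * 235.855 = 186.09 m

186.09 m


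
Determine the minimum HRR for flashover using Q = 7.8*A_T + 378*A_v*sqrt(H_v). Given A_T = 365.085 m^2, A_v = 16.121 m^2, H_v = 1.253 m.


7.8*A_T = 2847.663
sqrt(H_v) = 1.1194
378*A_v*sqrt(H_v) = 6821.2
Q = 2847.663 + 6821.2 = 9668.8 kW

9668.8 kW


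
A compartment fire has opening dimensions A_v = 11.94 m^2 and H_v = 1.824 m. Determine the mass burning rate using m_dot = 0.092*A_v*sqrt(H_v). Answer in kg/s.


sqrt(H_v) = 1.3506
m_dot = 0.092 * 11.94 * 1.3506 = 1.4836 kg/s

1.4836 kg/s


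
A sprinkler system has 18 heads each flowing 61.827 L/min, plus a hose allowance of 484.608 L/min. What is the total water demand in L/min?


Sprinkler demand = 18 * 61.827 = 1112.886 L/min
Total = 1112.886 + 484.608 = 1597.494 L/min

1597.494 L/min


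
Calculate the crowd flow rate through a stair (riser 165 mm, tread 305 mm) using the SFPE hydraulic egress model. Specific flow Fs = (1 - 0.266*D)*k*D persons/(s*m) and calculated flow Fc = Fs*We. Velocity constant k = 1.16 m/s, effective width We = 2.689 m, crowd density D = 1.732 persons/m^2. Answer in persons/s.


1 - 0.266*D = 1 - 0.266*1.732 = 0.53929
Fs = 0.53929 * 1.16 * 1.732 = 1.0835 persons/(s*m)
Fc = 1.0835 * 2.689 = 2.9135 persons/s

2.9135 persons/s


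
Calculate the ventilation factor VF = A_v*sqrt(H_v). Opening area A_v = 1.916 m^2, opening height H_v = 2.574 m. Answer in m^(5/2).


sqrt(H_v) = 1.6044
VF = 1.916 * 1.6044 = 3.0740 m^(5/2)

3.0740 m^(5/2)


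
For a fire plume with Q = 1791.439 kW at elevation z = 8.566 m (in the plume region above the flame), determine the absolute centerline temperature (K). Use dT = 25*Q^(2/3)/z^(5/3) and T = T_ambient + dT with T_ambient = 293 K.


Q^(2/3) = 147.50
z^(5/3) = 35.862
dT = 25 * 147.50 / 35.862 = 102.83 K
T = 293 + 102.83 = 395.83 K

395.83 K


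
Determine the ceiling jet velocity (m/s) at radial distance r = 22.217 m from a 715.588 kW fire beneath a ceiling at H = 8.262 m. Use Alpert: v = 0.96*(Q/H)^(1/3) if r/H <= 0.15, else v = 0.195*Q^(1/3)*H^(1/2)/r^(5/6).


r/H = 22.217 / 8.262 = 2.6891
r/H > 0.15, so v = 0.195*Q^(1/3)*H^(1/2)/r^(5/6)
Q^(1/3) = 8.9445
H^(1/2) = 2.8744
r^(5/6) = 13.251
v = 0.195 * 8.9445 * 2.8744 / 13.251 = 0.37835 m/s

0.37835 m/s


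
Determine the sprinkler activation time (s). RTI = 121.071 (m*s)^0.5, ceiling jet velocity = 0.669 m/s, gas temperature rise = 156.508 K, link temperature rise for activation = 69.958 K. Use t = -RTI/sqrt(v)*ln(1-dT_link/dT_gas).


dT_link/dT_gas = 0.44699
ln(1 - 0.44699) = -0.59238
t = -121.071 / sqrt(0.669) * -0.59238 = 87.686 s

87.686 s


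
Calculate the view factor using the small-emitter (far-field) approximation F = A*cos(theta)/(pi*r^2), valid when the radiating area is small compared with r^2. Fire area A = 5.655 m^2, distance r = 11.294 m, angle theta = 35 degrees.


cos(35 deg) = 0.81915
pi*r^2 = 400.72
F = 5.655 * 0.81915 / 400.72 = 0.011560

0.011560


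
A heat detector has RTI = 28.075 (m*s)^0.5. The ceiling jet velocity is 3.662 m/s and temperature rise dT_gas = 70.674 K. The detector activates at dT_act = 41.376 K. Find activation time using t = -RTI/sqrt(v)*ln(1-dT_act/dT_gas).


dT_act/dT_gas = 0.58545
ln(1 - 0.58545) = -0.88056
t = -28.075 / sqrt(3.662) * -0.88056 = 12.919 s

12.919 s


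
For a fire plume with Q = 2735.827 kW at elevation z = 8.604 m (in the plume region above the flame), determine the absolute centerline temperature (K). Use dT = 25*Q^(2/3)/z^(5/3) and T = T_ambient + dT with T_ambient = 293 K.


Q^(2/3) = 195.61
z^(5/3) = 36.127
dT = 25 * 195.61 / 36.127 = 135.36 K
T = 293 + 135.36 = 428.36 K

428.36 K


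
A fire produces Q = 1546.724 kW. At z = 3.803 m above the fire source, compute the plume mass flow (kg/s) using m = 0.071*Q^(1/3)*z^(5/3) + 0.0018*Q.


Q^(1/3) = 11.565
z^(5/3) = 9.2657
First term = 0.071 * 11.565 * 9.2657 = 7.6080
Second term = 0.0018 * 1546.724 = 2.7841
m = 10.392 kg/s

10.392 kg/s


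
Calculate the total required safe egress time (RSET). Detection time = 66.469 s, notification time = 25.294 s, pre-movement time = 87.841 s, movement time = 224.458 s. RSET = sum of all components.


Total = 66.469 + 25.294 + 87.841 + 224.458 = 404.062 s

404.062 s


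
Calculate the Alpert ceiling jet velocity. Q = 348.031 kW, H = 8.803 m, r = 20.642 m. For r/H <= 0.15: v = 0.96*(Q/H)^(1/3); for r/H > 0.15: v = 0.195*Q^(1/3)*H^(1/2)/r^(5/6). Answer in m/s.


r/H = 20.642 / 8.803 = 2.3449
r/H > 0.15, so v = 0.195*Q^(1/3)*H^(1/2)/r^(5/6)
Q^(1/3) = 7.0341
H^(1/2) = 2.9670
r^(5/6) = 12.463
v = 0.195 * 7.0341 * 2.9670 / 12.463 = 0.32653 m/s

0.32653 m/s


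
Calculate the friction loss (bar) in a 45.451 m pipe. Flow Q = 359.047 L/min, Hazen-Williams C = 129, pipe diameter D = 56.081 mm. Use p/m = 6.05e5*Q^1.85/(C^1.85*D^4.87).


Q^1.85 = 53337
C^1.85 = 8027.7
D^4.87 = 3.2865e+08
p/m = 0.012231 bar/m
p_total = 0.012231 * 45.451 = 0.55591 bar

0.55591 bar


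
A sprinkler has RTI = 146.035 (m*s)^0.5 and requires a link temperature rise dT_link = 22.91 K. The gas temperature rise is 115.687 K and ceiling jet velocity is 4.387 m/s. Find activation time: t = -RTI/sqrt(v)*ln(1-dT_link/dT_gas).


dT_link/dT_gas = 0.19803
ln(1 - 0.19803) = -0.22069
t = -146.035 / sqrt(4.387) * -0.22069 = 15.387 s

15.387 s


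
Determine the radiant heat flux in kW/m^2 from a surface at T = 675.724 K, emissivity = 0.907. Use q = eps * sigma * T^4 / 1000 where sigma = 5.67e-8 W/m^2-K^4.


T^4 = 2.0849e+11
q = 0.907 * 5.67e-8 * 2.0849e+11 / 1000 = 10.722 kW/m^2

10.722 kW/m^2


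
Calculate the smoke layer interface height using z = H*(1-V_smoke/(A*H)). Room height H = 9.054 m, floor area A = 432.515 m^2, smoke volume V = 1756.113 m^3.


V/(A*H) = 0.44845
1 - 0.44845 = 0.55155
z = 9.054 * 0.55155 = 4.9938 m

4.9938 m


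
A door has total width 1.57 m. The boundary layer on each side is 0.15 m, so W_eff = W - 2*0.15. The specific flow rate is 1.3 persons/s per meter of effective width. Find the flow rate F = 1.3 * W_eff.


W_eff = 1.57 - 0.30 = 1.27 m
F = 1.3 * 1.27 = 1.651 persons/s

1.651 persons/s


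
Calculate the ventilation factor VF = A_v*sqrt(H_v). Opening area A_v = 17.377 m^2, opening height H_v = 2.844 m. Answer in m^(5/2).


sqrt(H_v) = 1.6864
VF = 17.377 * 1.6864 = 29.305 m^(5/2)

29.305 m^(5/2)


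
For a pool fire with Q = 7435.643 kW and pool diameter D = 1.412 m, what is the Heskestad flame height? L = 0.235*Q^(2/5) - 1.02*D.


Q^(2/5) = 35.361
0.235 * Q^(2/5) = 8.3099
1.02 * D = 1.4402
L = 6.8696 m

6.8696 m


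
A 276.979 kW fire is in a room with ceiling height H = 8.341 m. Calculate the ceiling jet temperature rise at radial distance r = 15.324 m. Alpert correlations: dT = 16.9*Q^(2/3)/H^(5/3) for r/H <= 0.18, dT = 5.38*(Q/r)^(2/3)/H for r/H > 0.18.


r/H = 15.324 / 8.341 = 1.8372
r/H > 0.18, so dT = 5.38*(Q/r)^(2/3)/H
Q/r = 18.075
(Q/r)^(2/3) = 6.8873
dT = 5.38 * 6.8873 / 8.341 = 4.4424 K

4.4424 K


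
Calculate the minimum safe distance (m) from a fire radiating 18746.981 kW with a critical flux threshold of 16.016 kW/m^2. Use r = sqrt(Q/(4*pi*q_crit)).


4*pi*q_crit = 201.26
Q/(4*pi*q_crit) = 93.147
r = sqrt(93.147) = 9.6513 m

9.6513 m


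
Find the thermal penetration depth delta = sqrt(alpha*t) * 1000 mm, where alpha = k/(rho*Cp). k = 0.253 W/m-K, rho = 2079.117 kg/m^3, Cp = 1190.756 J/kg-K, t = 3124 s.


alpha = 0.253 / (2079.117 * 1190.756) = 1.0219e-07 m^2/s
alpha * t = 0.00031925
delta = sqrt(0.00031925) * 1000 = 17.868 mm

17.868 mm


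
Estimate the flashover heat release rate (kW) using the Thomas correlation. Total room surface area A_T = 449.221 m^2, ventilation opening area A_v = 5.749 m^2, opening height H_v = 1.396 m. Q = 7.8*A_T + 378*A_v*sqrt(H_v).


7.8*A_T = 3503.9
sqrt(H_v) = 1.1815
378*A_v*sqrt(H_v) = 2567.6
Q = 3503.9 + 2567.6 = 6071.5 kW

6071.5 kW


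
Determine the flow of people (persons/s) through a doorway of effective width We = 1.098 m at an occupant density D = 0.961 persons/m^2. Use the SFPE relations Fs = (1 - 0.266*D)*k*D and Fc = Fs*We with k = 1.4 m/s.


1 - 0.266*D = 1 - 0.266*0.961 = 0.74437
Fs = 0.74437 * 1.4 * 0.961 = 1.0015 persons/(s*m)
Fc = 1.0015 * 1.098 = 1.0996 persons/s

1.0996 persons/s


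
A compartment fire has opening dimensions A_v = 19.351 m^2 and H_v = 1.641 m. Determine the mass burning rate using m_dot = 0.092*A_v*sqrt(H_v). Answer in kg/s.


sqrt(H_v) = 1.2810
m_dot = 0.092 * 19.351 * 1.2810 = 2.2806 kg/s

2.2806 kg/s


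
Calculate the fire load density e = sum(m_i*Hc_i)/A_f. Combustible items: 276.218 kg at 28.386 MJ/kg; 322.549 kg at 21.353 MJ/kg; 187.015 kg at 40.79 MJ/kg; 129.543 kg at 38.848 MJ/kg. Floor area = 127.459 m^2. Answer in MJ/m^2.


Total energy = 276.218*28.386 + 322.549*21.353 + 187.015*40.79 + 129.543*38.848
= 7840.724 + 6887.389 + 7628.342 + 5032.486
= 27388.94 MJ
e = 27388.94 / 127.459 = 214.88 MJ/m^2

214.88 MJ/m^2


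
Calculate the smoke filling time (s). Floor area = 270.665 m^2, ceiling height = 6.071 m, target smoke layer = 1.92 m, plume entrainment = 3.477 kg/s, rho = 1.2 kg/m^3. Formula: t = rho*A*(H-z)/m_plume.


H - z = 4.151 m
t = 1.2 * 270.665 * 4.151 / 3.477 = 387.76 s

387.76 s


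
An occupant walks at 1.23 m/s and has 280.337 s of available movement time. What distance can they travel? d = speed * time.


d = 1.23 * 280.337 = 344.81 m

344.81 m


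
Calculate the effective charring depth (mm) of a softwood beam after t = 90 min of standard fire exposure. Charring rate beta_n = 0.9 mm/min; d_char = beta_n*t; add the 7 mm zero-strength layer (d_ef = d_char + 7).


d_char = 0.9 * 90 = 81 mm
d_ef = 81 + 1.0*7 = 88 mm

88 mm


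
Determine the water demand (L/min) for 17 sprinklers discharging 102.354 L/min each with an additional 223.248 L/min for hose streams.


Sprinkler demand = 17 * 102.354 = 1740.018 L/min
Total = 1740.018 + 223.248 = 1963.266 L/min

1963.266 L/min


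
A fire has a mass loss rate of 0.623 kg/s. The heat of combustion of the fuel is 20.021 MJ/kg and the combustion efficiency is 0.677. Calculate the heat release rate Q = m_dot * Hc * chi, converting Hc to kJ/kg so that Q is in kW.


Hc = 20.021 MJ/kg = 20.021 * 1000 kJ/kg = 20021 kJ/kg
Q = 0.623 kg/s * 20021 kJ/kg * 0.677 = 8444.3 kW

8444.3 kW


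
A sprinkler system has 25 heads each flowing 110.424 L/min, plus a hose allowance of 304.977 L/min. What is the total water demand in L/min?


Sprinkler demand = 25 * 110.424 = 2760.6 L/min
Total = 2760.6 + 304.977 = 3065.577 L/min

3065.577 L/min


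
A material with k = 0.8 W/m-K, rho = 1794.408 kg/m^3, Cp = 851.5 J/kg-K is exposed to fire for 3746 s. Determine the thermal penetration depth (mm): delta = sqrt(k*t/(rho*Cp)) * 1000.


alpha = 0.8 / (1794.408 * 851.5) = 5.2358e-07 m^2/s
alpha * t = 0.0019613
delta = sqrt(0.0019613) * 1000 = 44.287 mm

44.287 mm


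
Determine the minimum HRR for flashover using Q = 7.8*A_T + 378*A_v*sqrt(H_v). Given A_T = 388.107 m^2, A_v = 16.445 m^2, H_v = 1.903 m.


7.8*A_T = 3027.2
sqrt(H_v) = 1.3795
378*A_v*sqrt(H_v) = 8575.2
Q = 3027.2 + 8575.2 = 11602 kW

11602 kW


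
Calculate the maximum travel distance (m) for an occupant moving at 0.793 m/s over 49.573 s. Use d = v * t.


d = 0.793 * 49.573 = 39.311 m

39.311 m


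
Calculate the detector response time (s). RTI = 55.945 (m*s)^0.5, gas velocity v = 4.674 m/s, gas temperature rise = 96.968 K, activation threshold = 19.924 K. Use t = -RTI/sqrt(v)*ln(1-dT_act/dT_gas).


dT_act/dT_gas = 0.20547
ln(1 - 0.20547) = -0.23000
t = -55.945 / sqrt(4.674) * -0.23000 = 5.9519 s

5.9519 s


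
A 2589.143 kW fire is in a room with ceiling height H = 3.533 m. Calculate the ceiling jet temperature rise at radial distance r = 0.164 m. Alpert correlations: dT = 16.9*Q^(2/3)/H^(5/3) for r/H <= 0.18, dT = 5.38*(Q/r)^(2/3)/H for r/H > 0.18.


r/H = 0.164 / 3.533 = 0.046419
r/H <= 0.18, so dT = 16.9*Q^(2/3)/H^(5/3)
Q^(2/3) = 188.55
H^(5/3) = 8.1954
dT = 16.9 * 188.55 / 8.1954 = 388.82 K

388.82 K


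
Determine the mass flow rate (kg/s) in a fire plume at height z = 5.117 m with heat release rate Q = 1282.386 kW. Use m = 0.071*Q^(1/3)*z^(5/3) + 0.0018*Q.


Q^(1/3) = 10.864
z^(5/3) = 15.195
First term = 0.071 * 10.864 * 15.195 = 11.721
Second term = 0.0018 * 1282.386 = 2.3083
m = 14.029 kg/s

14.029 kg/s


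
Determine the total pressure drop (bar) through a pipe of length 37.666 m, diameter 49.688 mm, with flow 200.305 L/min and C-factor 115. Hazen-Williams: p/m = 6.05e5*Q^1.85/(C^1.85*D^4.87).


Q^1.85 = 18119
C^1.85 = 6490.7
D^4.87 = 1.8228e+08
p/m = 0.0092651 bar/m
p_total = 0.0092651 * 37.666 = 0.34898 bar

0.34898 bar


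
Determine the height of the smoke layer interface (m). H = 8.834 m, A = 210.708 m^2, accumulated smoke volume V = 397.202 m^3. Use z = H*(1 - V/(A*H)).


V/(A*H) = 0.21339
1 - 0.21339 = 0.78661
z = 8.834 * 0.78661 = 6.9489 m

6.9489 m


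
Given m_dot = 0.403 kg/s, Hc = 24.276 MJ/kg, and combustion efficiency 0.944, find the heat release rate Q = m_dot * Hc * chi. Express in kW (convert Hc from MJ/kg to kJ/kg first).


Hc = 24.276 MJ/kg = 24.276 * 1000 kJ/kg = 24276 kJ/kg
Q = 0.403 kg/s * 24276 kJ/kg * 0.944 = 9235.4 kW

9235.4 kW


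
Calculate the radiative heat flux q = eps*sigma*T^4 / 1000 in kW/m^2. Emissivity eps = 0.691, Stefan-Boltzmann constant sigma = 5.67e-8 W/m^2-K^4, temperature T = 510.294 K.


T^4 = 6.7808e+10
q = 0.691 * 5.67e-8 * 6.7808e+10 / 1000 = 2.6567 kW/m^2

2.6567 kW/m^2


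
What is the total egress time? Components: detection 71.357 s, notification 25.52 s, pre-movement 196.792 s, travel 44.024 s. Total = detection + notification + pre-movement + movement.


Total = 71.357 + 25.52 + 196.792 + 44.024 = 337.693 s

337.693 s


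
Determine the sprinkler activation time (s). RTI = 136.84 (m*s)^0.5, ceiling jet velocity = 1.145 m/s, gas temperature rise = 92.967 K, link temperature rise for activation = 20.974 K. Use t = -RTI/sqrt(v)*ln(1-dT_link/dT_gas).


dT_link/dT_gas = 0.22561
ln(1 - 0.22561) = -0.25568
t = -136.84 / sqrt(1.145) * -0.25568 = 32.696 s

32.696 s


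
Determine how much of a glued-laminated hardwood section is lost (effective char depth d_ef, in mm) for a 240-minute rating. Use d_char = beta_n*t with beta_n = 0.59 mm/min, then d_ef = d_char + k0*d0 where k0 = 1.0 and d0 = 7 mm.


d_char = 0.59 * 240 = 141.6 mm
d_ef = 141.6 + 1.0*7 = 148.6 mm

148.6 mm


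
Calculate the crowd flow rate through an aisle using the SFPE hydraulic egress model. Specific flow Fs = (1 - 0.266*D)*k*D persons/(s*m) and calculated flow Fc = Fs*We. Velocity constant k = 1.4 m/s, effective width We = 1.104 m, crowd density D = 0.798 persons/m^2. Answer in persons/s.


1 - 0.266*D = 1 - 0.266*0.798 = 0.78773
Fs = 0.78773 * 1.4 * 0.798 = 0.88005 persons/(s*m)
Fc = 0.88005 * 1.104 = 0.97158 persons/s

0.97158 persons/s


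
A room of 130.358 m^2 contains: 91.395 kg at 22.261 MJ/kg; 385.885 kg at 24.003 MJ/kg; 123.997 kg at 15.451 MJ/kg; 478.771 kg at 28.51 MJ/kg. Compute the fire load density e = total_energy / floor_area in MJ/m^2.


Total energy = 91.395*22.261 + 385.885*24.003 + 123.997*15.451 + 478.771*28.51
= 2034.544 + 9262.398 + 1915.878 + 13649.76
= 26862.58 MJ
e = 26862.58 / 130.358 = 206.07 MJ/m^2

206.07 MJ/m^2


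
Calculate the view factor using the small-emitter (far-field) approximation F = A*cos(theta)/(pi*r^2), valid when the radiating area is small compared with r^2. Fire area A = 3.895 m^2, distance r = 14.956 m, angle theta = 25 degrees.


cos(25 deg) = 0.90631
pi*r^2 = 702.72
F = 3.895 * 0.90631 / 702.72 = 0.0050235

0.0050235


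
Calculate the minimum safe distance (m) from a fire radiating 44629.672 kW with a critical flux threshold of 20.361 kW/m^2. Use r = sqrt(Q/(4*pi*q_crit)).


4*pi*q_crit = 255.86
Q/(4*pi*q_crit) = 174.43
r = sqrt(174.43) = 13.207 m

13.207 m


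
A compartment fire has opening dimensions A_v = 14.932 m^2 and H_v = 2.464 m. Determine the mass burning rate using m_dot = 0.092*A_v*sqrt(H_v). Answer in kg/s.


sqrt(H_v) = 1.5697
m_dot = 0.092 * 14.932 * 1.5697 = 2.1564 kg/s

2.1564 kg/s


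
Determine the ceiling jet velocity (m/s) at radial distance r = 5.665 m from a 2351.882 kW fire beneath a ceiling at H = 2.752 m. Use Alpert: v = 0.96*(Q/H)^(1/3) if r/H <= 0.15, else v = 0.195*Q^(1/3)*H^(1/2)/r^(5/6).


r/H = 5.665 / 2.752 = 2.0585
r/H > 0.15, so v = 0.195*Q^(1/3)*H^(1/2)/r^(5/6)
Q^(1/3) = 13.299
H^(1/2) = 1.6589
r^(5/6) = 4.2429
v = 0.195 * 13.299 * 1.6589 / 4.2429 = 1.0139 m/s

1.0139 m/s


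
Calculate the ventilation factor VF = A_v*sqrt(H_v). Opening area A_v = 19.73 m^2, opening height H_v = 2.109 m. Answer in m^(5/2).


sqrt(H_v) = 1.4522
VF = 19.73 * 1.4522 = 28.653 m^(5/2)

28.653 m^(5/2)


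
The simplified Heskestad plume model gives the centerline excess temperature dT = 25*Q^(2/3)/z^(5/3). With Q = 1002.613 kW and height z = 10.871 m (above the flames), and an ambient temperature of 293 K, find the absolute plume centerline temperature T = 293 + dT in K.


Q^(2/3) = 100.17
z^(5/3) = 53.348
dT = 25 * 100.17 / 53.348 = 46.944 K
T = 293 + 46.944 = 339.94 K

339.94 K


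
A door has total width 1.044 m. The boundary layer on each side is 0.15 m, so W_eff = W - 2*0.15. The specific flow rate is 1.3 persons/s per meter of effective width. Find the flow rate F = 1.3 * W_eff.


W_eff = 1.044 - 0.30 = 0.744 m
F = 1.3 * 0.744 = 0.96720 persons/s

0.96720 persons/s


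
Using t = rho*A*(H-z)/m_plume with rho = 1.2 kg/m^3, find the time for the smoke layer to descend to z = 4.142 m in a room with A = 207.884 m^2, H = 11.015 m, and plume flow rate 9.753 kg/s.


H - z = 6.873 m
t = 1.2 * 207.884 * 6.873 / 9.753 = 175.80 s

175.80 s


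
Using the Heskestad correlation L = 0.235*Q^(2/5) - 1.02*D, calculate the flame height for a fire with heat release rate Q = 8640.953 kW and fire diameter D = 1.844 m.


Q^(2/5) = 37.551
0.235 * Q^(2/5) = 8.8245
1.02 * D = 1.8809
L = 6.9437 m

6.9437 m


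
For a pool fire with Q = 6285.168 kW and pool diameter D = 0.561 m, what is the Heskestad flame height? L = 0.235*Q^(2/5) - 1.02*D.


Q^(2/5) = 33.062
0.235 * Q^(2/5) = 7.7695
1.02 * D = 0.57222
L = 7.1973 m

7.1973 m


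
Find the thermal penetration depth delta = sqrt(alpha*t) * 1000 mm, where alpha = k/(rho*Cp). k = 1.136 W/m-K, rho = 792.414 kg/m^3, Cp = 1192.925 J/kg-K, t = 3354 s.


alpha = 1.136 / (792.414 * 1192.925) = 1.2017e-06 m^2/s
alpha * t = 0.0040307
delta = sqrt(0.0040307) * 1000 = 63.487 mm

63.487 mm


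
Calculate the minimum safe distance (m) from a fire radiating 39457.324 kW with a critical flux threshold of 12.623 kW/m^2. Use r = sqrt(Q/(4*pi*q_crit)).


4*pi*q_crit = 158.63
Q/(4*pi*q_crit) = 248.75
r = sqrt(248.75) = 15.772 m

15.772 m


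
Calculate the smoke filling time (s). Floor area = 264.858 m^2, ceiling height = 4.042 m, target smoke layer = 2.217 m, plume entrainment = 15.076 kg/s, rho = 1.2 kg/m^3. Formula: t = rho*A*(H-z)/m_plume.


H - z = 1.825 m
t = 1.2 * 264.858 * 1.825 / 15.076 = 38.474 s

38.474 s


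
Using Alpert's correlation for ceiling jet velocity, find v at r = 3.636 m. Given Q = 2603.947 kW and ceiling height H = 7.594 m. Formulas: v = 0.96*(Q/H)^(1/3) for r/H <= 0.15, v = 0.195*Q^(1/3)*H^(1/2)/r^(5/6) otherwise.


r/H = 3.636 / 7.594 = 0.47880
r/H > 0.15, so v = 0.195*Q^(1/3)*H^(1/2)/r^(5/6)
Q^(1/3) = 13.758
H^(1/2) = 2.7557
r^(5/6) = 2.9322
v = 0.195 * 13.758 * 2.7557 / 2.9322 = 2.5213 m/s

2.5213 m/s


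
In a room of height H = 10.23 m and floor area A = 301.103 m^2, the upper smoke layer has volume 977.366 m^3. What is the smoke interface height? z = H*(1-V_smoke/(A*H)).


V/(A*H) = 0.31730
1 - 0.31730 = 0.68270
z = 10.23 * 0.68270 = 6.9840 m

6.9840 m


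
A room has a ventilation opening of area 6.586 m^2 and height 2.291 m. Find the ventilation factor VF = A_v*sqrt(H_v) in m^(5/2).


sqrt(H_v) = 1.5136
VF = 6.586 * 1.5136 = 9.9686 m^(5/2)

9.9686 m^(5/2)


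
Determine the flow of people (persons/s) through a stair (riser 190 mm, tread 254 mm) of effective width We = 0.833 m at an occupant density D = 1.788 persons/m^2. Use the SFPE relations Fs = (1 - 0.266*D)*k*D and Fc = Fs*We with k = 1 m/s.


1 - 0.266*D = 1 - 0.266*1.788 = 0.52439
Fs = 0.52439 * 1 * 1.788 = 0.93761 persons/(s*m)
Fc = 0.93761 * 0.833 = 0.78103 persons/s

0.78103 persons/s


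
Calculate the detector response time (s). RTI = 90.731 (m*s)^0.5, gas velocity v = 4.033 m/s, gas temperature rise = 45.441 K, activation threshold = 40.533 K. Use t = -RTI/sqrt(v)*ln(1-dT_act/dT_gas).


dT_act/dT_gas = 0.89199
ln(1 - 0.89199) = -2.2255
t = -90.731 / sqrt(4.033) * -2.2255 = 100.55 s

100.55 s


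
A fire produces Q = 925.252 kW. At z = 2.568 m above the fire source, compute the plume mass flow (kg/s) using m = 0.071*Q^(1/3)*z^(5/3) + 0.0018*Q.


Q^(1/3) = 9.7444
z^(5/3) = 4.8157
First term = 0.071 * 9.7444 * 4.8157 = 3.3317
Second term = 0.0018 * 925.252 = 1.6655
m = 4.9972 kg/s

4.9972 kg/s


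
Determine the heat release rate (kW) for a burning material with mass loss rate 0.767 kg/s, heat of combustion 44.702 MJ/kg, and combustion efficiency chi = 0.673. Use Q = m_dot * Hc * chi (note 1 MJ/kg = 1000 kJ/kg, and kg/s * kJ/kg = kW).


Hc = 44.702 MJ/kg = 44.702 * 1000 kJ/kg = 44702 kJ/kg
Q = 0.767 kg/s * 44702 kJ/kg * 0.673 = 23075 kW

23075 kW
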